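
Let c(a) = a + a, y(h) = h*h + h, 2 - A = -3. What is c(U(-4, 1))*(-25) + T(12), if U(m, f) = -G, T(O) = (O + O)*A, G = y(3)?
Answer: 720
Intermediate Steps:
A = 5 (A = 2 - 1*(-3) = 2 + 3 = 5)
y(h) = h + h² (y(h) = h² + h = h + h²)
G = 12 (G = 3*(1 + 3) = 3*4 = 12)
T(O) = 10*O (T(O) = (O + O)*5 = (2*O)*5 = 10*O)
U(m, f) = -12 (U(m, f) = -1*12 = -12)
c(a) = 2*a
c(U(-4, 1))*(-25) + T(12) = (2*(-12))*(-25) + 10*12 = -24*(-25) + 120 = 600 + 120 = 720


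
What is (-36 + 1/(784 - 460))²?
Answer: 136025569/104976 ≈ 1295.8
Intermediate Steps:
(-36 + 1/(784 - 460))² = (-36 + 1/324)² = (-11663/324)² = 136025569/104976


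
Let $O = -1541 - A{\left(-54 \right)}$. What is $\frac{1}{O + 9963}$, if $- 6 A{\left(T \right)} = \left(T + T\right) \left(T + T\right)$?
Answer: $\frac{1}{10366} \approx 9.6469 \cdot 10^{-5}$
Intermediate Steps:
$A{\left(T \right)} = - \frac{2 T^{2}}{3}$ ($A{\left(T \right)} = - \frac{\left(T + T\right) \left(T + T\right)}{6} = - \frac{2 T 2 T}{6} = - \frac{4 T^{2}}{6} = - \frac{2 T^{2}}{3}$)
$O = 403$ ($O = -1541 - - \frac{2 \left(-54\right)^{2}}{3} = -1541 - \left(- \frac{2}{3}\right) 2916 = -1541 - -1944 = -1541 + 1944 = 403$)
$\frac{1}{O + 9963} = \frac{1}{403 + 9963} = \frac{1}{10366}$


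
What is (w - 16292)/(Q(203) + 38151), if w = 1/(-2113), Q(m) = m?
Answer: -34424997/81042002 ≈ -0.42478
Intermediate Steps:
w = -1/2113 ≈ -0.00047326
(w - 16292)/(Q(203) + 38151) = (-1/2113 - 16292)/(203 + 38151) = -34424997/2113/38354 = -34424997/2113*1/38354 = -34424997/81042002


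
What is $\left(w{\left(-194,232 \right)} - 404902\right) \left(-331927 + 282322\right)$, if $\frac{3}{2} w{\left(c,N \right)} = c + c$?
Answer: $20097994870$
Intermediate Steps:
$w{\left(c,N \right)} = \frac{4 c}{3}$ ($w{\left(c,N \right)} = \frac{2 \left(c + c\right)}{3} = \frac{2 \cdot 2 c}{3} = \frac{4 c}{3}$)
$\left(w{\left(-194,232 \right)} - 404902\right) \left(-331927 + 282322\right) = \left(\frac{4}{3} \left(-194\right) - 404902\right) \left(-331927 + 282322\right) = \left(- \frac{776}{3} - 404902\right) \left(-49605\right) = \left(- \frac{1215482}{3}\right) \left(-49605\right) = 20097994870$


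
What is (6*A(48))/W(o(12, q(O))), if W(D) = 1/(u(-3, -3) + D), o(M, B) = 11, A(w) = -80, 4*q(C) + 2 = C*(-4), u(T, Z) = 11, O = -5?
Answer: -10560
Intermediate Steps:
q(C) = -½ - C (q(C) = -½ + (C*(-4))/4 = -½ + (-4*C)/4 = -½ - C)
W(D) = 1/(11 + D)
(6*A(48))/W(o(12, q(O))) = (6*(-80))/(1/(11 + 11)) = -480/(1/22) = -480/1/22 = -480*22 = -10560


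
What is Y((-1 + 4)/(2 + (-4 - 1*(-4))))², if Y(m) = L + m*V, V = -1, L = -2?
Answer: 49/4 ≈ 12.250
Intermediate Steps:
Y(m) = -2 - m (Y(m) = -2 + m*(-1) = -2 - m)
Y((-1 + 4)/(2 + (-4 - 1*(-4))))² = (-2 - (-1 + 4)/(2 + (-4 - 1*(-4))))² = (-2 - 3/(2 + (-4 + 4)))² = (-2 - 3/(2 + 0))² = (-2 - 3/2)² = (-7/2)² = 49/4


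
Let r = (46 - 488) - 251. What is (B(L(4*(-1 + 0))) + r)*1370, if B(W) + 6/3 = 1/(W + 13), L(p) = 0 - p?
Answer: -16185180/17 ≈ -9.5207e+5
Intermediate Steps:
L(p) = -p
r = -693 (r = -442 - 251 = -693)
B(W) = -2 + 1/(13 + W) (B(W) = -2 + 1/(W + 13) = -2 + 1/(13 + W))
(B(L(4*(-1 + 0))) + r)*1370 = ((-25 - (-2)*4*(-1 + 0))/(13 - 4*(-1 + 0)) - 693)*1370 = ((-25 - (-2)*4*(-1))/(13 - 4*(-1)) - 693)*1370 = ((-25 - (-2)*(-4))/(13 - 1*(-4)) - 693)*1370 = ((-25 - 2*4)/(13 + 4) - 693)*1370 = ((-25 - 8)/17 - 693)*1370 = ((1/17)*(-33) - 693)*1370 = (-33/17 - 693)*1370 = -11814/17*1370 = -16185180/17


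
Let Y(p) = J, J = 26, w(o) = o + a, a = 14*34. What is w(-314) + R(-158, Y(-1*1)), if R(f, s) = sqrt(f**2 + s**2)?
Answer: 162 + 2*sqrt(6410) ≈ 322.13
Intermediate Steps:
a = 476
w(o) = 476 + o (w(o) = o + 476 = 476 + o)
Y(p) = 26
w(-314) + R(-158, Y(-1*1)) = (476 - 314) + sqrt((-158)**2 + 26**2) = 162 + sqrt(24964 + 676) = 162 + sqrt(25640) = 162 + 2*sqrt(6410)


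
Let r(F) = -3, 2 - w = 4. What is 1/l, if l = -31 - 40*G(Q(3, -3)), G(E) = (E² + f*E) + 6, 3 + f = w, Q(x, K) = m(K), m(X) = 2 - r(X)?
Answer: -1/271 ≈ -0.0036900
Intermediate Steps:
w = -2 (w = 2 - 1*4 = 2 - 4 = -2)
m(X) = 5 (m(X) = 2 - 1*(-3) = 2 + 3 = 5)
Q(x, K) = 5
f = -5 (f = -3 - 2 = -5)
G(E) = 6 + E² - 5*E (G(E) = (E² - 5*E) + 6 = 6 + E² - 5*E)
l = -271 (l = -31 - 40*(6 + 5² - 5*5) = -31 - 40*(6 + 25 - 25) = -31 - 40*6 = -31 - 240 = -271)
1/l = 1/(-271) = -1/271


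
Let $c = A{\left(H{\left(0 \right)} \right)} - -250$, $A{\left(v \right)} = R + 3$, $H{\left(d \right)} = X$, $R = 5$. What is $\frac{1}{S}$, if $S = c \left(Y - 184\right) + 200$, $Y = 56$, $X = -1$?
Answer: $- \frac{1}{32824} \approx -3.0466 \cdot 10^{-5}$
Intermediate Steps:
$H{\left(d \right)} = -1$
$A{\left(v \right)} = 8$ ($A{\left(v \right)} = 5 + 3 = 8$)
$c = 258$ ($c = 8 - -250 = 8 + 250 = 258$)
$S = -32824$ ($S = 258 \left(56 - 184\right) + 200 = 258 \left(-128\right) + 200 = -33024 + 200 = -32824$)
$\frac{1}{S} = \frac{1}{-32824} = - \frac{1}{32824}$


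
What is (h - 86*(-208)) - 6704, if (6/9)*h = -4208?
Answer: 4872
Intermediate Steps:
h = -6312 (h = (3/2)*(-4208) = -6312)
(h - 86*(-208)) - 6704 = (-6312 - 86*(-208)) - 6704 = (-6312 + 17888) - 6704 = 11576 - 6704 = 4872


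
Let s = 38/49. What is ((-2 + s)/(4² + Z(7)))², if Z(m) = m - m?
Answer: 225/38416 ≈ 0.0058569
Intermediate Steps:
s = 38/49 (s = 38*(1/49) = 38/49 ≈ 0.77551)
Z(m) = 0
((-2 + s)/(4² + Z(7)))² = ((-2 + 38/49)/(4² + 0))² = (-60/(49*(16 + 0)))² = (-60/49/16)² = (-60/49*1/16)² = (-15/196)² = 225/38416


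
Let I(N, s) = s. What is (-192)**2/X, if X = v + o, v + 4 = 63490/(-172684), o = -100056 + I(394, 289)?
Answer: -3182911488/8614459427 ≈ -0.36948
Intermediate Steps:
o = -99767 (o = -100056 + 289 = -99767)
v = -377113/86342 (v = -4 + 63490/(-172684) = -4 + 63490*(-1/172684) = -4 - 31745/86342 = -377113/86342 ≈ -4.3677)
X = -8614459427/86342 (X = -377113/86342 - 99767 = -8614459427/86342 ≈ -99771.)
(-192)**2/X = (-192)**2/(-8614459427/86342) = 36864*(-86342/8614459427) = -3182911488/8614459427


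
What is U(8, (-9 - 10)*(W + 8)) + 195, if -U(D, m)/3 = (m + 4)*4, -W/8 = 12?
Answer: -19917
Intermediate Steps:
W = -96 (W = -8*12 = -96)
U(D, m) = -48 - 12*m (U(D, m) = -3*(m + 4)*4 = -3*(4 + m)*4 = -3*(16 + 4*m) = -48 - 12*m)
U(8, (-9 - 10)*(W + 8)) + 195 = (-48 - 12*(-9 - 10)*(-96 + 8)) + 195 = (-48 - (-228)*(-88)) + 195 = (-48 - 12*1672) + 195 = (-48 - 20064) + 195 = -20112 + 195 = -19917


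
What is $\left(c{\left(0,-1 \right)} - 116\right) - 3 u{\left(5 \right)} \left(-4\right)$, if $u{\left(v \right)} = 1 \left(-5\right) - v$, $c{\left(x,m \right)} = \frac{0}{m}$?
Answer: $13920$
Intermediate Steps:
$c{\left(x,m \right)} = 0$
$u{\left(v \right)} = -5 - v$
$\left(c{\left(0,-1 \right)} - 116\right) - 3 u{\left(5 \right)} \left(-4\right) = \left(0 - 116\right) - 3 \left(-5 - 5\right) \left(-4\right) = - 116 - 3 \left(-5 - 5\right) \left(-4\right) = - 116 \left(-3\right) \left(-10\right) \left(-4\right) = - 116 \cdot 30 \left(-4\right) = \left(-116\right) \left(-120\right) = 13920$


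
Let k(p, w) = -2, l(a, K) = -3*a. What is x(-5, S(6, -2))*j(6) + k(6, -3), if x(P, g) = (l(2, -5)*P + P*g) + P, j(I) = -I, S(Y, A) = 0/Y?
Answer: -152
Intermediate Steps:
S(Y, A) = 0
x(P, g) = -5*P + P*g (x(P, g) = ((-3*2)*P + P*g) + P = (-6*P + P*g) + P = -5*P + P*g)
x(-5, S(6, -2))*j(6) + k(6, -3) = (-5*(-5 + 0))*(-1*6) - 2 = -5*(-5)*(-6) - 2 = 25*(-6) - 2 = -150 - 2 = -152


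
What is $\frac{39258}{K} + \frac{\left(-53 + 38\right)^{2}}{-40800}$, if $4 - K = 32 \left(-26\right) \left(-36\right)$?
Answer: $- \frac{5361549}{4072928} \approx -1.3164$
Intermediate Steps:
$K = -29948$ ($K = 4 - 32 \left(-26\right) \left(-36\right) = 4 - \left(-832\right) \left(-36\right) = 4 - 29952 = -29948$)
$\frac{39258}{K} + \frac{\left(-53 + 38\right)^{2}}{-40800} = \frac{39258}{-29948} + \frac{\left(-53 + 38\right)^{2}}{-40800} = 39258 \left(- \frac{1}{29948}\right) + \left(-15\right)^{2} \left(- \frac{1}{40800}\right) = - \frac{19629}{14974} + 225 \left(- \frac{1}{40800}\right) = - \frac{19629}{14974} - \frac{3}{544} = - \frac{5361549}{4072928}$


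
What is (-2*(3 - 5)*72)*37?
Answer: 10656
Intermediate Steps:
(-2*(3 - 5)*72)*37 = (-2*(-2)*72)*37 = (4*72)*37 = 288*37 = 10656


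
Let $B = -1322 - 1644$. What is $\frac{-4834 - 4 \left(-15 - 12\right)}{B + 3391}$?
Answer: $- \frac{278}{25} \approx -11.12$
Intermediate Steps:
$B = -2966$ ($B = -1322 - 1644 = -2966$)
$\frac{-4834 - 4 \left(-15 - 12\right)}{B + 3391} = \frac{-4834 - 4 \left(-15 - 12\right)}{-2966 + 3391} = \frac{-4834 - -108}{425} = \left(-4834 + 108\right) \frac{1}{425} = \left(-4726\right) \frac{1}{425} = - \frac{278}{25}$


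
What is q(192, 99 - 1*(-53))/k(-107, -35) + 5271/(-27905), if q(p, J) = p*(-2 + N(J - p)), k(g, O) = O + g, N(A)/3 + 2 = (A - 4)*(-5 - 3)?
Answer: -2807840481/1981255 ≈ -1417.2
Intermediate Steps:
N(A) = 90 - 24*A (N(A) = -6 + 3*((A - 4)*(-5 - 3)) = -6 + 3*((-4 + A)*(-8)) = -6 + 3*(32 - 8*A) = -6 + (96 - 24*A) = 90 - 24*A)
q(p, J) = p*(88 - 24*J + 24*p) (q(p, J) = p*(-2 + (90 - 24*(J - p))) = p*(-2 + (90 + (-24*J + 24*p))) = p*(-2 + (90 - 24*J + 24*p)) = p*(88 - 24*J + 24*p))
q(192, 99 - 1*(-53))/k(-107, -35) + 5271/(-27905) = (8*192*(11 - 3*(99 - 1*(-53)) + 3*192))/(-35 - 107) + 5271/(-27905) = (8*192*(11 - 3*(99 + 53) + 576))/(-142) + 5271*(-1/27905) = (8*192*(11 - 3*152 + 576))*(-1/142) - 5271/27905 = (8*192*(11 - 456 + 576))*(-1/142) - 5271/27905 = (8*192*131)*(-1/142) - 5271/27905 = 201216*(-1/142) - 5271/27905 = -100608/71 - 5271/27905 = -2807840481/1981255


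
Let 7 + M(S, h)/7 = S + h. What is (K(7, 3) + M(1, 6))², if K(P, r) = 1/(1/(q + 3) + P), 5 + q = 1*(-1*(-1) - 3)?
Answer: 16/729 ≈ 0.021948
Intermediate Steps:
q = -7 (q = -5 + 1*(-1*(-1) - 3) = -5 + 1*(1 - 3) = -5 + 1*(-2) = -5 - 2 = -7)
K(P, r) = 1/(-¼ + P) (K(P, r) = 1/(1/(-7 + 3) + P) = 1/(1/(-4) + P) = 1/(-¼ + P))
M(S, h) = -49 + 7*S + 7*h (M(S, h) = -49 + 7*(S + h) = -49 + (7*S + 7*h) = -49 + 7*S + 7*h)
(K(7, 3) + M(1, 6))² = (4/(-1 + 4*7) + (-49 + 7*1 + 7*6))² = (4/(-1 + 28) + (-49 + 7 + 42))² = (4/27 + 0)² = (4/27)² = 16/729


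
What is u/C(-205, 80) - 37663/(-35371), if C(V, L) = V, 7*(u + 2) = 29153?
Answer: -139518452/7251055 ≈ -19.241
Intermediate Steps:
u = 29139/7 (u = -2 + (⅐)*29153 = -2 + 29153/7 = 29139/7 ≈ 4162.7)
u/C(-205, 80) - 37663/(-35371) = (29139/7)/(-205) - 37663/(-35371) = (29139/7)*(-1/205) - 37663*(-1/35371) = -29139/1435 + 37663/35371 = -139518452/7251055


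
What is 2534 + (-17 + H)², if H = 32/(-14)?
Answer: 142391/49 ≈ 2905.9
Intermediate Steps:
H = -16/7 (H = 32*(-1/14) = -16/7 ≈ -2.2857)
2534 + (-17 + H)² = 2534 + (-17 - 16/7)² = 2534 + (-135/7)² = 2534 + 18225/49 = 142391/49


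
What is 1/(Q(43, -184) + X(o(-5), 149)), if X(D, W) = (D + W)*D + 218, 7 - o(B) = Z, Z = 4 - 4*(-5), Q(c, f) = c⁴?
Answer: 1/3416775 ≈ 2.9267e-7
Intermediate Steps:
Z = 24 (Z = 4 + 20 = 24)
o(B) = -17 (o(B) = 7 - 1*24 = 7 - 24 = -17)
X(D, W) = 218 + D*(D + W) (X(D, W) = D*(D + W) + 218 = 218 + D*(D + W))
1/(Q(43, -184) + X(o(-5), 149)) = 1/(43⁴ + (218 + (-17)² - 17*149)) = 1/(3418801 + (218 + 289 - 2533)) = 1/(3418801 - 2026) = 1/3416775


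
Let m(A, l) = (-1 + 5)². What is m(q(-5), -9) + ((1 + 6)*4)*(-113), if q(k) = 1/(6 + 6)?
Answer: -3148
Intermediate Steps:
q(k) = 1/12
m(A, l) = 16 (m(A, l) = 4² = 16)
m(q(-5), -9) + ((1 + 6)*4)*(-113) = 16 + ((1 + 6)*4)*(-113) = 16 + (7*4)*(-113) = 16 + 28*(-113) = 16 - 3164 = -3148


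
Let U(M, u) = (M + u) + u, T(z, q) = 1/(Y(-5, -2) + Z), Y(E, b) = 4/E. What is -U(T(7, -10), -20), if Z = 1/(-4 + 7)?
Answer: 295/7 ≈ 42.143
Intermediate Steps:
Z = ⅓ (Z = 1/3 = ⅓ ≈ 0.33333)
T(z, q) = -15/7 (T(z, q) = 1/(4/(-5) + ⅓) = 1/(4*(-⅕) + ⅓) = 1/(-⅘ + ⅓) = 1/(-7/15) = -15/7)
U(M, u) = M + 2*u
-U(T(7, -10), -20) = -(-15/7 + 2*(-20)) = -(-15/7 - 40) = -1*(-295/7) = 295/7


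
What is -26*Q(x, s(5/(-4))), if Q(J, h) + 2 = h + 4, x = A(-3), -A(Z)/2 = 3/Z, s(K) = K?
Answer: -39/2 ≈ -19.500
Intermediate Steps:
A(Z) = -6/Z
x = 2 (x = -6/(-3) = -6*(-1/3) = 2)
Q(J, h) = 2 + h (Q(J, h) = -2 + (h + 4) = -2 + (4 + h) = 2 + h)
-26*Q(x, s(5/(-4))) = -26*(2 + 5/(-4)) = -26*(2 + 5*(-1/4)) = -26*(2 - 5/4) = -26*3/4 = -39/2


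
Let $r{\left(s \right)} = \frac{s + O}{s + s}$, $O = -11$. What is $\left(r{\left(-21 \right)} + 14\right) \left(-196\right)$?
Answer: $- \frac{8680}{3} \approx -2893.3$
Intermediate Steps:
$r{\left(s \right)} = \frac{-11 + s}{2 s}$ ($r{\left(s \right)} = \frac{s - 11}{s + s} = \frac{-11 + s}{2 s}$)
$\left(r{\left(-21 \right)} + 14\right) \left(-196\right) = \left(\frac{-11 - 21}{2 \left(-21\right)} + 14\right) \left(-196\right) = \left(\frac{1}{2} \left(- \frac{1}{21}\right) \left(-32\right) + 14\right) \left(-196\right) = \left(\frac{16}{21} + 14\right) \left(-196\right) = \frac{310}{21} \left(-196\right) = - \frac{8680}{3}$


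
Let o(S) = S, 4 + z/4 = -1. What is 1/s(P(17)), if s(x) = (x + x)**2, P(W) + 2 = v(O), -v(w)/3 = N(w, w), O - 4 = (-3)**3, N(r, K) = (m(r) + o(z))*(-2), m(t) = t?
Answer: 1/270400 ≈ 3.6982e-6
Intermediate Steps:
z = -20 (z = -16 + 4*(-1) = -16 - 4 = -20)
N(r, K) = 40 - 2*r (N(r, K) = (r - 20)*(-2) = (-20 + r)*(-2) = 40 - 2*r)
O = -23 (O = 4 + (-3)**3 = 4 - 27 = -23)
v(w) = -120 + 6*w (v(w) = -3*(40 - 2*w) = -120 + 6*w)
P(W) = -260 (P(W) = -2 + (-120 + 6*(-23)) = -2 + (-120 - 138) = -2 - 258 = -260)
s(x) = 4*x**2 (s(x) = (2*x)**2 = 4*x**2)
1/s(P(17)) = 1/(4*(-260)**2) = 1/(4*67600) = 1/270400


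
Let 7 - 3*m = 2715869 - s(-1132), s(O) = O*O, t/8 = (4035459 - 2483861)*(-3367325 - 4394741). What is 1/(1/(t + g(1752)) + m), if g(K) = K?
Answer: -96348848649992/46068816586599074833 ≈ -2.0914e-6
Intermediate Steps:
t = -96348848651744 (t = 8*((4035459 - 2483861)*(-3367325 - 4394741)) = 8*(1551598*(-7762066)) = 8*(-12043606081468) = -96348848651744)
s(O) = O**2
m = -478146 (m = 7/3 - (2715869 - 1*(-1132)**2)/3 = 7/3 - (2715869 - 1*1281424)/3 = 7/3 - (2715869 - 1281424)/3 = 7/3 - 1/3*1434445 = 7/3 - 1434445/3 = -478146)
1/(1/(t + g(1752)) + m) = 1/(1/(-96348848651744 + 1752) - 478146) = 1/(1/(-96348848649992) - 478146) = 1/(-1/96348848649992 - 478146) = 1/(-46068816586599074833/96348848649992) = -96348848649992/46068816586599074833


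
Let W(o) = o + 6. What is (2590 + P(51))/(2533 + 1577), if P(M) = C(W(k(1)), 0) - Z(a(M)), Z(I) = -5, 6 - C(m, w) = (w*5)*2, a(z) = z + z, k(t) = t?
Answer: 867/1370 ≈ 0.63285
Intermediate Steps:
a(z) = 2*z
W(o) = 6 + o
C(m, w) = 6 - 10*w (C(m, w) = 6 - w*5*2 = 6 - 5*w*2 = 6 - 10*w)
P(M) = 11 (P(M) = (6 - 10*0) - 1*(-5) = (6 + 0) + 5 = 6 + 5 = 11)
(2590 + P(51))/(2533 + 1577) = (2590 + 11)/(2533 + 1577) = 2601/4110 = 2601*(1/4110) = 867/1370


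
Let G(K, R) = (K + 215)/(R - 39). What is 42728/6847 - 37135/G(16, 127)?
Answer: -290458496/20541 ≈ -14140.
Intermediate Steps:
G(K, R) = (215 + K)/(-39 + R)
42728/6847 - 37135/G(16, 127) = 42728/6847 - 37135*(-39 + 127)/(215 + 16) = 42728*(1/6847) - 37135/(231/88) = 42728/6847 - 37135/((1/88)*231) = 42728/6847 - 37135/21/8 = 42728/6847 - 37135*8/21 = 42728/6847 - 42440/3 = -290458496/20541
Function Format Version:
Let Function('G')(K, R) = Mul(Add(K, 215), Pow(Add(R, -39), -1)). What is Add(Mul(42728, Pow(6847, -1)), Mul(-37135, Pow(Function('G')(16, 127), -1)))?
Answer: Rational(-290458496, 20541) ≈ -14140.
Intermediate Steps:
Function('G')(K, R) = Mul(Pow(Add(-39, R), -1), Add(215, K)) (Function('G')(K, R) = Mul(Add(215, K), Pow(Add(-39, R), -1)) = Mul(Pow(Add(-39, R), -1), Add(215, K)))
Add(Mul(42728, Pow(6847, -1)), Mul(-37135, Pow(Function('G')(16, 127), -1))) = Add(Mul(42728, Pow(6847, -1)), Mul(-37135, Pow(Mul(Pow(Add(-39, 127), -1), Add(215, 16)), -1))) = Add(Mul(42728, Rational(1, 6847)), Mul(-37135, Pow(Mul(Pow(88, -1), 231), -1))) = Add(Rational(42728, 6847), Mul(-37135, Pow(Mul(Rational(1, 88), 231), -1))) = Add(Rational(42728, 6847), Mul(-37135, Pow(Rational(21, 8), -1))) = Add(Rational(42728, 6847), Mul(-37135, Rational(8, 21))) = Add(Rational(42728, 6847), Rational(-42440, 3)) = Rational(-290458496, 20541)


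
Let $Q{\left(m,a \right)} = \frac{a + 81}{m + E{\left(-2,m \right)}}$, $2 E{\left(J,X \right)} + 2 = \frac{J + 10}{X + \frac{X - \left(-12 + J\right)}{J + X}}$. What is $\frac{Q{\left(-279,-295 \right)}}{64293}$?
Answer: $\frac{4180169}{351660914673} \approx 1.1887 \cdot 10^{-5}$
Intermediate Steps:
$E{\left(J,X \right)} = -1 + \frac{10 + J}{2 \left(X + \frac{12 + X - J}{J + X}\right)}$ ($E{\left(J,X \right)} = -1 + \frac{\left(J + 10\right) \frac{1}{X + \frac{X - \left(-12 + J\right)}{J + X}}}{2} = -1 + \frac{\left(10 + J\right) \frac{1}{X + \frac{12 + X - J}{J + X}}}{2} = -1 + \frac{\frac{1}{X + \frac{12 + X - J}{J + X}} \left(10 + J\right)}{2} = -1 + \frac{10 + J}{2 \left(X + \frac{12 + X - J}{J + X}\right)}$)
$Q{\left(m,a \right)} = \frac{81 + a}{m + \frac{-22 - m^{2} + 5 m}{14 + m^{2} - m}}$ ($Q{\left(m,a \right)} = \frac{a + 81}{m + \frac{-12 + \frac{\left(-2\right)^{2}}{2} - m^{2} + 4 m + 6 \left(-2\right) - - m}{12 + m + m^{2} - -2 - 2 m}} = \frac{81 + a}{m + \frac{-12 + \frac{1}{2} \cdot 4 - m^{2} + 4 m - 12 + m}{12 + m + m^{2} + 2 - 2 m}} = \frac{81 + a}{m + \frac{-12 + 2 - m^{2} + 4 m - 12 + m}{14 + m^{2} - m}} = \frac{81 + a}{m + \frac{-22 - m^{2} + 5 m}{14 + m^{2} - m}}$)
$\frac{Q{\left(-279,-295 \right)}}{64293} = \frac{\frac{1}{-22 - \left(-279\right)^{2} + 5 \left(-279\right) - 279 \left(14 + \left(-279\right)^{2} - -279\right)} \left(81 - 295\right) \left(14 + \left(-279\right)^{2} - -279\right)}{64293} = \frac{1}{-22 - 77841 - 1395 - 279 \left(14 + 77841 + 279\right)} \left(-214\right) \left(14 + 77841 + 279\right) \frac{1}{64293} = \frac{1}{-22 - 77841 - 1395 - 21799386} \left(-214\right) 78134 \cdot \frac{1}{64293} = \frac{1}{-21878644} \left(-214\right) 78134 \cdot \frac{1}{64293} = \left(- \frac{1}{21878644}\right) \left(-214\right) 78134 \cdot \frac{1}{64293} = \frac{4180169}{5469661} \cdot \frac{1}{64293} = \frac{4180169}{351660914673}$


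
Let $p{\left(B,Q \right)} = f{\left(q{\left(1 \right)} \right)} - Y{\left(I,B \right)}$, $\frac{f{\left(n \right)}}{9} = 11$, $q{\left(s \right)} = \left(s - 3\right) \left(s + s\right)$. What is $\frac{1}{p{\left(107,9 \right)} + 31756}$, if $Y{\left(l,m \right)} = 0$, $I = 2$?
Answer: $\frac{1}{31855} \approx 3.1392 \cdot 10^{-5}$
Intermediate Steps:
$q{\left(s \right)} = 2 s \left(-3 + s\right)$ ($q{\left(s \right)} = \left(-3 + s\right) 2 s = 2 s \left(-3 + s\right)$)
$f{\left(n \right)} = 99$ ($f{\left(n \right)} = 9 \cdot 11 = 99$)
$p{\left(B,Q \right)} = 99$ ($p{\left(B,Q \right)} = 99 - 0 = 99 + 0 = 99$)
$\frac{1}{p{\left(107,9 \right)} + 31756} = \frac{1}{99 + 31756} = \frac{1}{31855}$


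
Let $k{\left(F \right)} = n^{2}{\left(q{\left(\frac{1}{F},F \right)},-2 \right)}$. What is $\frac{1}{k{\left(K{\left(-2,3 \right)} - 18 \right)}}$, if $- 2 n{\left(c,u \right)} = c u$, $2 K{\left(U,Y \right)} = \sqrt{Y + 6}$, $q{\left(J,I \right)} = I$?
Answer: $\frac{4}{1089} \approx 0.0036731$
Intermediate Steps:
$K{\left(U,Y \right)} = \frac{\sqrt{6 + Y}}{2}$ ($K{\left(U,Y \right)} = \frac{\sqrt{Y + 6}}{2} = \frac{\sqrt{6 + Y}}{2}$)
$n{\left(c,u \right)} = - \frac{c u}{2}$
$k{\left(F \right)} = F^{2}$ ($k{\left(F \right)} = \left(\left(- \frac{1}{2}\right) F \left(-2\right)\right)^{2} = F^{2}$)
$\frac{1}{k{\left(K{\left(-2,3 \right)} - 18 \right)}} = \frac{1}{\left(\frac{\sqrt{6 + 3}}{2} - 18\right)^{2}} = \frac{1}{\left(\frac{\sqrt{9}}{2} - 18\right)^{2}} = \frac{1}{\left(\frac{1}{2} \cdot 3 - 18\right)^{2}} = \frac{1}{\left(\frac{3}{2} - 18\right)^{2}} = \frac{1}{\left(- \frac{33}{2}\right)^{2}} = \frac{1}{\frac{1089}{4}} = \frac{4}{1089}$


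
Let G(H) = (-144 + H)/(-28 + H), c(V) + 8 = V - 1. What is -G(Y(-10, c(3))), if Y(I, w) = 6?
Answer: -69/11 ≈ -6.2727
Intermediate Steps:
c(V) = -9 + V (c(V) = -8 + (V - 1) = -8 + (-1 + V) = -9 + V)
G(H) = (-144 + H)/(-28 + H)
-G(Y(-10, c(3))) = -(-144 + 6)/(-28 + 6) = -(-138)/(-22) = -(-1)*(-138)/22 = -1*69/11 = -69/11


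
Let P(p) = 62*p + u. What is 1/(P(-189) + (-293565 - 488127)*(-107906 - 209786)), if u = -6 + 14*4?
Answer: 1/248337283196 ≈ 4.0268e-12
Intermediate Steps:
u = 50 (u = -6 + 56 = 50)
P(p) = 50 + 62*p (P(p) = 62*p + 50 = 50 + 62*p)
1/(P(-189) + (-293565 - 488127)*(-107906 - 209786)) = 1/((50 + 62*(-189)) + (-293565 - 488127)*(-107906 - 209786)) = 1/((50 - 11718) - 781692*(-317692)) = 1/(-11668 + 248337294864) = 1/248337283196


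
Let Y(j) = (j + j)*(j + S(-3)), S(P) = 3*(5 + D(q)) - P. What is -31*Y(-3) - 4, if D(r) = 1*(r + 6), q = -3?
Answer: 4460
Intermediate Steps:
D(r) = 6 + r (D(r) = 1*(6 + r) = 6 + r)
S(P) = 24 - P (S(P) = 3*(5 + (6 - 3)) - P = 3*(5 + 3) - P = 3*8 - P = 24 - P)
Y(j) = 2*j*(27 + j) (Y(j) = (j + j)*(j + (24 - 1*(-3))) = (2*j)*(j + (24 + 3)) = (2*j)*(j + 27) = (2*j)*(27 + j) = 2*j*(27 + j))
-31*Y(-3) - 4 = -62*(-3)*(27 - 3) - 4 = -62*(-3)*24 - 4 = -31*(-144) - 4 = 4464 - 4 = 4460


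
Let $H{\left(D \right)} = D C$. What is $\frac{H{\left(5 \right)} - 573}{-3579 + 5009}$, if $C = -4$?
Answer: $- \frac{593}{1430} \approx -0.41469$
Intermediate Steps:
$H{\left(D \right)} = - 4 D$ ($H{\left(D \right)} = D \left(-4\right) = - 4 D$)
$\frac{H{\left(5 \right)} - 573}{-3579 + 5009} = \frac{\left(-4\right) 5 - 573}{-3579 + 5009} = \frac{-20 - 573}{1430} = \left(-593\right) \frac{1}{1430} = - \frac{593}{1430}$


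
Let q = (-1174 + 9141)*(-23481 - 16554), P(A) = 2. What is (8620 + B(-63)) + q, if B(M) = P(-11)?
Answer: -318950223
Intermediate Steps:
B(M) = 2
q = -318958845 (q = 7967*(-40035) = -318958845)
(8620 + B(-63)) + q = (8620 + 2) - 318958845 = 8622 - 318958845 = -318950223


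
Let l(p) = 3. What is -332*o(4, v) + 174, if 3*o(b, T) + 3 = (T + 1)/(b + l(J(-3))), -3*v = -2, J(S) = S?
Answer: 30218/63 ≈ 479.65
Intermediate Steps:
v = 2/3 (v = -1/3*(-2) = 2/3 ≈ 0.66667)
o(b, T) = -1 + (1 + T)/(3*(3 + b)) (o(b, T) = -1 + ((T + 1)/(b + 3))/3 = -1 + ((1 + T)/(3 + b))/3 = -1 + (1 + T)/(3*(3 + b)))
-332*o(4, v) + 174 = -332*(-8 + 2/3 - 3*4)/(3*(3 + 4)) + 174 = -332*(-8 + 2/3 - 12)/(3*7) + 174 = -332*(-58)/(3*7*3) + 174 = -332*(-58/63) + 174 = 19256/63 + 174 = 30218/63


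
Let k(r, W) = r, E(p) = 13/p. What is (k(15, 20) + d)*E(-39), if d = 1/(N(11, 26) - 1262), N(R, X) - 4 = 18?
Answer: -18599/3720 ≈ -4.9997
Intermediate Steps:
N(R, X) = 22 (N(R, X) = 4 + 18 = 22)
d = -1/1240 (d = 1/(22 - 1262) = 1/(-1240) = -1/1240 ≈ -0.00080645)
(k(15, 20) + d)*E(-39) = (15 - 1/1240)*(13/(-39)) = 18599*(13*(-1/39))/1240 = (18599/1240)*(-⅓) = -18599/3720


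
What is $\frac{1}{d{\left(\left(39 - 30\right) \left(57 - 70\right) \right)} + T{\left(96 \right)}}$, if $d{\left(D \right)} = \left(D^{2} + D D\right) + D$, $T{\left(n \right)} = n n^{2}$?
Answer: $\frac{1}{911997} \approx 1.0965 \cdot 10^{-6}$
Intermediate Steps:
$T{\left(n \right)} = n^{3}$
$d{\left(D \right)} = D + 2 D^{2}$ ($d{\left(D \right)} = \left(D^{2} + D^{2}\right) + D = 2 D^{2} + D = D + 2 D^{2}$)
$\frac{1}{d{\left(\left(39 - 30\right) \left(57 - 70\right) \right)} + T{\left(96 \right)}} = \frac{1}{\left(39 - 30\right) \left(57 - 70\right) \left(1 + 2 \left(39 - 30\right) \left(57 - 70\right)\right) + 96^{3}} = \frac{1}{9 \left(-13\right) \left(1 + 2 \cdot 9 \left(-13\right)\right) + 884736} = \frac{1}{- 117 \left(1 + 2 \left(-117\right)\right) + 884736} = \frac{1}{- 117 \left(1 - 234\right) + 884736} = \frac{1}{\left(-117\right) \left(-233\right) + 884736} = \frac{1}{27261 + 884736} = \frac{1}{911997}$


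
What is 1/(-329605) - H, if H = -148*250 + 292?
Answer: 12099140339/329605 ≈ 36708.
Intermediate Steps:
H = -36708 (H = -37000 + 292 = -36708)
1/(-329605) - H = 1/(-329605) - 1*(-36708) = -1/329605 + 36708 = 12099140339/329605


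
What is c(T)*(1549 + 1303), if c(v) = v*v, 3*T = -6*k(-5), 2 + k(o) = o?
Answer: 558992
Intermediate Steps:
k(o) = -2 + o
T = 14 (T = (-6*(-2 - 5))/3 = (-6*(-7))/3 = (⅓)*42 = 14)
c(v) = v²
c(T)*(1549 + 1303) = 14²*(1549 + 1303) = 196*2852 = 558992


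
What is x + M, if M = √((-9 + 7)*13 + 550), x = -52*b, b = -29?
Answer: 1508 + 2*√131 ≈ 1530.9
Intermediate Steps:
x = 1508 (x = -52*(-29) = 1508)
M = 2*√131 (M = √(-2*13 + 550) = √(-26 + 550) = √524 = 2*√131 ≈ 22.891)
x + M = 1508 + 2*√131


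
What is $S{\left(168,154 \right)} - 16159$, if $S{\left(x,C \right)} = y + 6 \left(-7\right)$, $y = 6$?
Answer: $-16195$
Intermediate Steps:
$S{\left(x,C \right)} = -36$ ($S{\left(x,C \right)} = 6 + 6 \left(-7\right) = 6 - 42 = -36$)
$S{\left(168,154 \right)} - 16159 = -36 - 16159 = -16195$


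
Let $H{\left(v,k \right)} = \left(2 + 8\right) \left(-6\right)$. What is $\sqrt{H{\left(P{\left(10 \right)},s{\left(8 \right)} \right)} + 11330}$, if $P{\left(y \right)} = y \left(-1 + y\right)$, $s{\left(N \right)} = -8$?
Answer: $7 \sqrt{230} \approx 106.16$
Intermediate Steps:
$H{\left(v,k \right)} = -60$ ($H{\left(v,k \right)} = 10 \left(-6\right) = -60$)
$\sqrt{H{\left(P{\left(10 \right)},s{\left(8 \right)} \right)} + 11330} = \sqrt{-60 + 11330} = \sqrt{11270} = 7 \sqrt{230}$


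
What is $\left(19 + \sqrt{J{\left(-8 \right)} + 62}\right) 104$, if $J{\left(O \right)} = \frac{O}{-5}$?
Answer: $1976 + \frac{104 \sqrt{1590}}{5} \approx 2805.4$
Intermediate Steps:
$J{\left(O \right)} = - \frac{O}{5}$ ($J{\left(O \right)} = O \left(- \frac{1}{5}\right) = - \frac{O}{5}$)
$\left(19 + \sqrt{J{\left(-8 \right)} + 62}\right) 104 = \left(19 + \sqrt{\left(- \frac{1}{5}\right) \left(-8\right) + 62}\right) 104 = \left(19 + \sqrt{\frac{8}{5} + 62}\right) 104 = \left(19 + \sqrt{\frac{318}{5}}\right) 104 = \left(19 + \frac{\sqrt{1590}}{5}\right) 104 = 1976 + \frac{104 \sqrt{1590}}{5}$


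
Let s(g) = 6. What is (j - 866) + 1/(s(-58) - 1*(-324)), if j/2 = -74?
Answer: -334619/330 ≈ -1014.0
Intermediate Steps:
j = -148 (j = 2*(-74) = -148)
(j - 866) + 1/(s(-58) - 1*(-324)) = (-148 - 866) + 1/(6 - 1*(-324)) = -1014 + 1/(6 + 324) = -1014 + 1/330 = -334619/330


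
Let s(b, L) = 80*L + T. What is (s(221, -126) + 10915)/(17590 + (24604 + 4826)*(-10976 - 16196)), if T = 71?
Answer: -453/399827185 ≈ -1.1330e-6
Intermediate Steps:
s(b, L) = 71 + 80*L (s(b, L) = 80*L + 71 = 71 + 80*L)
(s(221, -126) + 10915)/(17590 + (24604 + 4826)*(-10976 - 16196)) = ((71 + 80*(-126)) + 10915)/(17590 + (24604 + 4826)*(-10976 - 16196)) = ((71 - 10080) + 10915)/(17590 + 29430*(-27172)) = (-10009 + 10915)/(17590 - 799671960) = 906/(-799654370) = 906*(-1/799654370) = -453/399827185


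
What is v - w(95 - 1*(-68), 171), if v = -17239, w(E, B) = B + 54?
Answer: -17464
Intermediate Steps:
w(E, B) = 54 + B
v - w(95 - 1*(-68), 171) = -17239 - (54 + 171) = -17239 - 1*225 = -17239 - 225 = -17464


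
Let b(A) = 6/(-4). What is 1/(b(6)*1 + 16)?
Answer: 2/29 ≈ 0.068966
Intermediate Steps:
b(A) = -3/2 (b(A) = 6*(-¼) = -3/2)
1/(b(6)*1 + 16) = 1/(-3/2*1 + 16) = 1/(-3/2 + 16) = 1/(29/2) = 2/29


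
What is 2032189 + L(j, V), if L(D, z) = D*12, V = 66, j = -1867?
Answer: 2009785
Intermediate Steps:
L(D, z) = 12*D
2032189 + L(j, V) = 2032189 + 12*(-1867) = 2032189 - 22404 = 2009785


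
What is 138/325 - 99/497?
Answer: 36411/161525 ≈ 0.22542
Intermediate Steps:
138/325 - 99/497 = 36411/161525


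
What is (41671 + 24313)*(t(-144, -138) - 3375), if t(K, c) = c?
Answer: -231801792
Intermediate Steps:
(41671 + 24313)*(t(-144, -138) - 3375) = (41671 + 24313)*(-138 - 3375) = 65984*(-3513) = -231801792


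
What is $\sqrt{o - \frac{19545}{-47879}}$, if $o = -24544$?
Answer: $\frac{i \sqrt{56263696449649}}{47879} \approx 156.66 i$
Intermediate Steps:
$\sqrt{o - \frac{19545}{-47879}} = \sqrt{-24544 - \frac{19545}{-47879}} = \sqrt{-24544 - - \frac{19545}{47879}} = \sqrt{-24544 + \frac{19545}{47879}} = \sqrt{- \frac{1175122631}{47879}} = \frac{i \sqrt{56263696449649}}{47879}$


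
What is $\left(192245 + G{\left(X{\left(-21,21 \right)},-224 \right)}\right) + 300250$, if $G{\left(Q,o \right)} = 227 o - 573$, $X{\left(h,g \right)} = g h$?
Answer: $441074$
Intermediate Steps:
$G{\left(Q,o \right)} = -573 + 227 o$
$\left(192245 + G{\left(X{\left(-21,21 \right)},-224 \right)}\right) + 300250 = \left(192245 + \left(-573 + 227 \left(-224\right)\right)\right) + 300250 = \left(192245 - 51421\right) + 300250 = 140824 + 300250 = 441074$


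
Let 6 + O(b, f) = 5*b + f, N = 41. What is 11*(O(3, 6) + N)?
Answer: 616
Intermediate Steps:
O(b, f) = -6 + f + 5*b (O(b, f) = -6 + (5*b + f) = -6 + (f + 5*b) = -6 + f + 5*b)
11*(O(3, 6) + N) = 11*((-6 + 6 + 5*3) + 41) = 11*((-6 + 6 + 15) + 41) = 11*(15 + 41) = 11*56 = 616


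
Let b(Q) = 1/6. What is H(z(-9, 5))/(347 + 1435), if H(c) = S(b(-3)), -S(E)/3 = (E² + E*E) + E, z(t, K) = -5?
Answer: -1/2673 ≈ -0.00037411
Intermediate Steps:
b(Q) = ⅙
S(E) = -6*E² - 3*E (S(E) = -3*((E² + E*E) + E) = -3*((E² + E²) + E) = -3*(2*E² + E) = -3*(E + 2*E²) = -6*E² - 3*E)
H(c) = -⅔ (H(c) = -3*⅙*(1 + 2*(⅙)) = -3*⅙*(1 + ⅓) = -3*⅙*4/3 = -⅔)
H(z(-9, 5))/(347 + 1435) = -2/(3*(347 + 1435)) = -⅔/1782 = -⅔*1/1782 = -1/2673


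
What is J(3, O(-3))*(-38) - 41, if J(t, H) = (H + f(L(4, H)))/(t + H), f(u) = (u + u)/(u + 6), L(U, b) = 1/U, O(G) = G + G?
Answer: -8699/75 ≈ -115.99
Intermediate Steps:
O(G) = 2*G
f(u) = 2*u/(6 + u) (f(u) = (2*u)/(6 + u) = 2*u/(6 + u))
J(t, H) = (2/25 + H)/(H + t) (J(t, H) = (H + 2/(4*(6 + 1/4)))/(t + H) = (H + 2*(¼)/(6 + ¼))/(H + t) = (H + 2*(¼)/(25/4))/(H + t) = (H + 2*(¼)*(4/25))/(H + t) = (H + 2/25)/(H + t) = (2/25 + H)/(H + t))
J(3, O(-3))*(-38) - 41 = ((2/25 + 2*(-3))/(2*(-3) + 3))*(-38) - 41 = ((2/25 - 6)/(-6 + 3))*(-38) - 41 = (-148/25/(-3))*(-38) - 41 = -⅓*(-148/25)*(-38) - 41 = (148/75)*(-38) - 41 = -5624/75 - 41 = -8699/75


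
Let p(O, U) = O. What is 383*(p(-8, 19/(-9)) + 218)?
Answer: 80430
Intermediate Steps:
383*(p(-8, 19/(-9)) + 218) = 383*(-8 + 218) = 383*210 = 80430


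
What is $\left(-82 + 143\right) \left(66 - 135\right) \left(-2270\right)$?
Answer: $9554430$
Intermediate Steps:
$\left(-82 + 143\right) \left(66 - 135\right) \left(-2270\right) = 61 \left(-69\right) \left(-2270\right) = \left(-4209\right) \left(-2270\right) = 9554430$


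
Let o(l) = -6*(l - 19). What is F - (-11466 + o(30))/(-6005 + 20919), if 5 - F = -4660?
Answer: 34792671/7457 ≈ 4665.8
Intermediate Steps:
o(l) = 114 - 6*l (o(l) = -6*(-19 + l) = 114 - 6*l)
F = 4665 (F = 5 - 1*(-4660) = 5 + 4660 = 4665)
F - (-11466 + o(30))/(-6005 + 20919) = 4665 - (-11466 + (114 - 6*30))/(-6005 + 20919) = 4665 - (-11466 + (114 - 180))/14914 = 4665 - (-11466 - 66)/14914 = 4665 - (-11532)/14914 = 4665 - 1*(-5766/7457) = 4665 + 5766/7457 = 34792671/7457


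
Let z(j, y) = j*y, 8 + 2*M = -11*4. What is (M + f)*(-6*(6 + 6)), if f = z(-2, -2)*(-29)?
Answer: 10224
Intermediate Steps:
M = -26 (M = -4 + (-11*4)/2 = -4 + (1/2)*(-44) = -4 - 22 = -26)
f = -116 (f = -2*(-2)*(-29) = 4*(-29) = -116)
(M + f)*(-6*(6 + 6)) = (-26 - 116)*(-6*(6 + 6)) = -(-852)*12 = -142*(-72) = 10224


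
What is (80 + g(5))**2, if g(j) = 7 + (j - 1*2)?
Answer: 8100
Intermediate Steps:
g(j) = 5 + j (g(j) = 7 + (j - 2) = 7 + (-2 + j) = 5 + j)
(80 + g(5))**2 = (80 + (5 + 5))**2 = (80 + 10)**2 = 90**2 = 8100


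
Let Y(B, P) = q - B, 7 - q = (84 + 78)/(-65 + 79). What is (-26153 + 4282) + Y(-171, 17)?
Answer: -151932/7 ≈ -21705.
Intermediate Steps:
q = -32/7 (q = 7 - (84 + 78)/(-65 + 79) = 7 - 162/14 = 7 - 1*81/7 = 7 - 81/7 = -32/7 ≈ -4.5714)
Y(B, P) = -32/7 - B
(-26153 + 4282) + Y(-171, 17) = (-26153 + 4282) + (-32/7 - 1*(-171)) = -21871 + (-32/7 + 171) = -21871 + 1165/7 = -151932/7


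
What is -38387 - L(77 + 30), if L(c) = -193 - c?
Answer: -38087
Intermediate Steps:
-38387 - L(77 + 30) = -38387 - (-193 - (77 + 30)) = -38387 - (-193 - 1*107) = -38387 - (-193 - 107) = -38387 - 1*(-300) = -38387 + 300 = -38087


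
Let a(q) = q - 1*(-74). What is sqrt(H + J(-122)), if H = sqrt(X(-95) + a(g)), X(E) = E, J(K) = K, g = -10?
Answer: sqrt(-122 + I*sqrt(31)) ≈ 0.25198 + 11.048*I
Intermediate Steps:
a(q) = 74 + q (a(q) = q + 74 = 74 + q)
H = I*sqrt(31) (H = sqrt(-95 + (74 - 10)) = sqrt(-95 + 64) = sqrt(-31) = I*sqrt(31) ≈ 5.5678*I)
sqrt(H + J(-122)) = sqrt(I*sqrt(31) - 122) = sqrt(-122 + I*sqrt(31))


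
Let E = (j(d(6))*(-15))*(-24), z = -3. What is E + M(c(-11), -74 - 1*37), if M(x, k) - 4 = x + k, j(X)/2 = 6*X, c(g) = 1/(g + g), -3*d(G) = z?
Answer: 92685/22 ≈ 4213.0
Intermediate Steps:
d(G) = 1 (d(G) = -⅓*(-3) = 1)
c(g) = 1/(2*g)
j(X) = 12*X (j(X) = 2*(6*X) = 12*X)
M(x, k) = 4 + k + x (M(x, k) = 4 + (x + k) = 4 + (k + x) = 4 + k + x)
E = 4320 (E = ((12*1)*(-15))*(-24) = (12*(-15))*(-24) = -180*(-24) = 4320)
E + M(c(-11), -74 - 1*37) = 4320 + (4 + (-74 - 1*37) + (½)/(-11)) = 4320 + (4 + (-74 - 37) + (½)*(-1/11)) = 4320 + (4 - 111 - 1/22) = 4320 - 2355/22 = 92685/22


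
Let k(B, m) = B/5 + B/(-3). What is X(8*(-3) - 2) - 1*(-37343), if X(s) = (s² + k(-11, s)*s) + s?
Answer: 569323/15 ≈ 37955.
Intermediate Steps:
k(B, m) = -2*B/15 (k(B, m) = B*(⅕) + B*(-⅓) = B/5 - B/3 = -2*B/15)
X(s) = s² + 37*s/15 (X(s) = (s² + (-2/15*(-11))*s) + s = (s² + 22*s/15) + s = s² + 37*s/15)
X(8*(-3) - 2) - 1*(-37343) = (8*(-3) - 2)*(37 + 15*(8*(-3) - 2))/15 - 1*(-37343) = (-24 - 2)*(37 + 15*(-24 - 2))/15 + 37343 = (1/15)*(-26)*(37 + 15*(-26)) + 37343 = (1/15)*(-26)*(37 - 390) + 37343 = (1/15)*(-26)*(-353) + 37343 = 9178/15 + 37343 = 569323/15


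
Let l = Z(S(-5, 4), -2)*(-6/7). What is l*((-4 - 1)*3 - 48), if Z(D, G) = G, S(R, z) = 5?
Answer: -108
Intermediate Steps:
l = 12/7 (l = -(-12)/7 = -2*(-6/7) = 12/7 ≈ 1.7143)
l*((-4 - 1)*3 - 48) = 12*((-4 - 1)*3 - 48)/7 = 12*(-5*3 - 48)/7 = 12*(-15 - 48)/7 = (12/7)*(-63) = -108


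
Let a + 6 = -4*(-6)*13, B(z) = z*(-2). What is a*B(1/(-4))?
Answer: 153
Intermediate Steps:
B(z) = -2*z
a = 306 (a = -6 - 4*(-6)*13 = -6 + 24*13 = -6 + 312 = 306)
a*B(1/(-4)) = 306*(-2/(-4)) = 306*(-2*(-1)/4) = 306*(-2*(-1/4)) = 306*(1/2) = 153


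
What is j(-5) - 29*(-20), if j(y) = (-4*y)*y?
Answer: 480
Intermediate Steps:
j(y) = -4*y²
j(-5) - 29*(-20) = -4*(-5)² - 29*(-20) = -4*25 + 580 = -100 + 580 = 480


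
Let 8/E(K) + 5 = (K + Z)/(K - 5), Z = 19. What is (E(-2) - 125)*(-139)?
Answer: 227821/13 ≈ 17525.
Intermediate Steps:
E(K) = 8/(-5 + (19 + K)/(-5 + K)) (E(K) = 8/(-5 + (K + 19)/(K - 5)) = 8/(-5 + (19 + K)/(-5 + K)))
(E(-2) - 125)*(-139) = (2*(-5 - 2)/(11 - 1*(-2)) - 125)*(-139) = (2*(-7)/(11 + 2) - 125)*(-139) = (2*(-7)/13 - 125)*(-139) = (2*(1/13)*(-7) - 125)*(-139) = (-14/13 - 125)*(-139) = -1639/13*(-139) = 227821/13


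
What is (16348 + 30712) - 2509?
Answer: 44551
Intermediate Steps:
(16348 + 30712) - 2509 = 47060 - 2509 = 44551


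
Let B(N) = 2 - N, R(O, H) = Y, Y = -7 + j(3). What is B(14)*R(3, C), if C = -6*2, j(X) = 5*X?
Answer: -96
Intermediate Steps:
C = -12
Y = 8 (Y = -7 + 5*3 = -7 + 15 = 8)
R(O, H) = 8
B(14)*R(3, C) = (2 - 1*14)*8 = (2 - 14)*8 = -12*8 = -96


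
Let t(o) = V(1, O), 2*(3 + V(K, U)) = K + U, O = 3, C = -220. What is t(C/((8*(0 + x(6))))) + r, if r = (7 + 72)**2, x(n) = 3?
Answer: 6240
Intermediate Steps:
V(K, U) = -3 + K/2 + U/2 (V(K, U) = -3 + (K + U)/2 = -3 + (K/2 + U/2) = -3 + K/2 + U/2)
t(o) = -1 (t(o) = -3 + (1/2)*1 + (1/2)*3 = -3 + 1/2 + 3/2 = -1)
r = 6241 (r = 79**2 = 6241)
t(C/((8*(0 + x(6))))) + r = -1 + 6241 = 6240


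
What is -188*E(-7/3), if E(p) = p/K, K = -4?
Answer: -329/3 ≈ -109.67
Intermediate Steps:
E(p) = -p/4 (E(p) = p/(-4) = p*(-¼) = -p/4)
-188*E(-7/3) = -(-47)*(-7/3) = -(-47)*(-7*⅓) = -(-47)*(-7)/3 = -188*7/12 = -329/3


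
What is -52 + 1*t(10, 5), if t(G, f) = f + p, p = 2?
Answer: -45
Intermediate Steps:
t(G, f) = 2 + f (t(G, f) = f + 2 = 2 + f)
-52 + 1*t(10, 5) = -52 + 1*(2 + 5) = -52 + 1*7 = -52 + 7 = -45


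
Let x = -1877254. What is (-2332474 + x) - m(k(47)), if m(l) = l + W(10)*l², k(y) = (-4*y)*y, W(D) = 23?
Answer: -1799923500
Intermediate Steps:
k(y) = -4*y²
m(l) = l + 23*l²
(-2332474 + x) - m(k(47)) = (-2332474 - 1877254) - (-4*47²)*(1 + 23*(-4*47²)) = -4209728 - (-4*2209)*(1 + 23*(-4*2209)) = -4209728 - (-8836)*(1 + 23*(-8836)) = -4209728 - (-8836)*(1 - 203228) = -4209728 - (-8836)*(-203227) = -4209728 - 1*1795713772 = -4209728 - 1795713772 = -1799923500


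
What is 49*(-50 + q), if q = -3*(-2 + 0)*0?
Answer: -2450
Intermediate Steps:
q = 0 (q = -(-6)*0 = -3*0 = 0)
49*(-50 + q) = 49*(-50 + 0) = 49*(-50) = -2450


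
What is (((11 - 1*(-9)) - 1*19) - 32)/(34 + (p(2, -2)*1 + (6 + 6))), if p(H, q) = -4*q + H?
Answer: -31/56 ≈ -0.55357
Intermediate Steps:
p(H, q) = H - 4*q
(((11 - 1*(-9)) - 1*19) - 32)/(34 + (p(2, -2)*1 + (6 + 6))) = (((11 - 1*(-9)) - 1*19) - 32)/(34 + ((2 - 4*(-2))*1 + (6 + 6))) = (((11 + 9) - 19) - 32)/(34 + ((2 + 8)*1 + 12)) = ((20 - 19) - 32)/(34 + (10*1 + 12)) = (1 - 32)/(34 + (10 + 12)) = -31/(34 + 22) = -31/56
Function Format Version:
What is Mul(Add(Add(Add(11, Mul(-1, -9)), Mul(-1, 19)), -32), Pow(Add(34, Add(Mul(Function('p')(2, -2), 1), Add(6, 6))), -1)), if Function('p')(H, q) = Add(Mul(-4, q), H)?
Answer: Rational(-31, 56) ≈ -0.55357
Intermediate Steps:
Function('p')(H, q) = Add(H, Mul(-4, q))
Mul(Add(Add(Add(11, Mul(-1, -9)), Mul(-1, 19)), -32), Pow(Add(34, Add(Mul(Function('p')(2, -2), 1), Add(6, 6))), -1)) = Mul(Add(Add(Add(11, Mul(-1, -9)), Mul(-1, 19)), -32), Pow(Add(34, Add(Mul(Add(2, Mul(-4, -2)), 1), Add(6, 6))), -1)) = Mul(Add(Add(Add(11, 9), -19), -32), Pow(Add(34, Add(Mul(Add(2, 8), 1), 12)), -1)) = Mul(Add(Add(20, -19), -32), Pow(Add(34, Add(Mul(10, 1), 12)), -1)) = Mul(Add(1, -32), Pow(Add(34, Add(10, 12)), -1)) = Mul(-31, Pow(Add(34, 22), -1)) = Mul(-31, Pow(56, -1)) = Mul(-31, Rational(1, 56)) = Rational(-31, 56)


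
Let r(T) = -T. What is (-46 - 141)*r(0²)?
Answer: 0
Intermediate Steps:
(-46 - 141)*r(0²) = (-46 - 141)*(-1*0²) = -(-187)*0 = -187*0 = 0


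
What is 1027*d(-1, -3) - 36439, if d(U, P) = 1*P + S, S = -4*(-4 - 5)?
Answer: -2548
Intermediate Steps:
S = 36 (S = -4*(-9) = 36)
d(U, P) = 36 + P (d(U, P) = 1*P + 36 = P + 36 = 36 + P)
1027*d(-1, -3) - 36439 = 1027*(36 - 3) - 36439 = 1027*33 - 36439 = 33891 - 36439 = -2548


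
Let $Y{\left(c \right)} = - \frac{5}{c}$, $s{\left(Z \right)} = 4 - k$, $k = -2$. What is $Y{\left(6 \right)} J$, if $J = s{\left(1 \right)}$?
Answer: $-5$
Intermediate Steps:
$s{\left(Z \right)} = 6$ ($s{\left(Z \right)} = 4 - -2 = 4 + 2 = 6$)
$J = 6$
$Y{\left(6 \right)} J = - \frac{5}{6} \cdot 6 = \left(-5\right) \frac{1}{6} \cdot 6 = \left(- \frac{5}{6}\right) 6 = -5$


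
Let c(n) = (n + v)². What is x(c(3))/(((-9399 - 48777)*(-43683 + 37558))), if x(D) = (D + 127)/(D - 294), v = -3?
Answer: -127/104760432000 ≈ -1.2123e-9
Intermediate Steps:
c(n) = (-3 + n)² (c(n) = (n - 3)² = (-3 + n)²)
x(D) = (127 + D)/(-294 + D)
x(c(3))/(((-9399 - 48777)*(-43683 + 37558))) = ((127 + (-3 + 3)²)/(-294 + (-3 + 3)²))/(((-9399 - 48777)*(-43683 + 37558))) = ((127 + 0²)/(-294 + 0²))/((-58176*(-6125))) = ((127 + 0)/(-294 + 0))/356328000 = (127/(-294))*(1/356328000) = -1/294*127*(1/356328000) = -127/294*1/356328000 = -127/104760432000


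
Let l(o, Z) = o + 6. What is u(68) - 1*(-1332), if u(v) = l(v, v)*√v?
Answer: 1332 + 148*√17 ≈ 1942.2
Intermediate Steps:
l(o, Z) = 6 + o
u(v) = √v*(6 + v) (u(v) = (6 + v)*√v = √v*(6 + v))
u(68) - 1*(-1332) = √68*(6 + 68) - 1*(-1332) = (2*√17)*74 + 1332 = 148*√17 + 1332 = 1332 + 148*√17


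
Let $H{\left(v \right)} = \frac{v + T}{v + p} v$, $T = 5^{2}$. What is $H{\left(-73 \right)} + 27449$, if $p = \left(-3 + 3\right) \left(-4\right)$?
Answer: $27401$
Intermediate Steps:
$T = 25$
$p = 0$ ($p = 0 \left(-4\right) = 0$)
$H{\left(v \right)} = 25 + v$ ($H{\left(v \right)} = \frac{v + 25}{v + 0} v = \frac{25 + v}{v} v = 25 + v$)
$H{\left(-73 \right)} + 27449 = \left(25 - 73\right) + 27449 = -48 + 27449 = 27401$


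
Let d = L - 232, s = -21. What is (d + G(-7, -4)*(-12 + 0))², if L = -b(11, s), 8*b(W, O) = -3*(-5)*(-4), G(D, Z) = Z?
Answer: 124609/4 ≈ 31152.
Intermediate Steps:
b(W, O) = -15/2 (b(W, O) = (-3*(-5)*(-4))/8 = (15*(-4))/8 = (⅛)*(-60) = -15/2)
L = 15/2 (L = -1*(-15/2) = 15/2 ≈ 7.5000)
d = -449/2 (d = 15/2 - 232 = -449/2 ≈ -224.50)
(d + G(-7, -4)*(-12 + 0))² = (-449/2 - 4*(-12 + 0))² = (-449/2 - 4*(-12))² = (-449/2 + 48)² = (-353/2)² = 124609/4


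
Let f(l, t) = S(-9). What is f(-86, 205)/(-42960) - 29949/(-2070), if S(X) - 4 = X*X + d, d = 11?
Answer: 1786681/123510 ≈ 14.466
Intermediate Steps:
S(X) = 15 + X**2 (S(X) = 4 + (X*X + 11) = 4 + (X**2 + 11) = 4 + (11 + X**2) = 15 + X**2)
f(l, t) = 96 (f(l, t) = 15 + (-9)**2 = 15 + 81 = 96)
f(-86, 205)/(-42960) - 29949/(-2070) = 96/(-42960) - 29949/(-2070) = 96*(-1/42960) - 29949*(-1/2070) = -2/895 + 9983/690 = 1786681/123510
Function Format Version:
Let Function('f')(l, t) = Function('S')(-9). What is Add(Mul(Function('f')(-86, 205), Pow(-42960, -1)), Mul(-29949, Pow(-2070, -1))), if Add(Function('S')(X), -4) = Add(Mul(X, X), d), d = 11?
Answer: Rational(1786681, 123510) ≈ 14.466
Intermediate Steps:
Function('S')(X) = Add(15, Pow(X, 2)) (Function('S')(X) = Add(4, Add(Mul(X, X), 11)) = Add(4, Add(Pow(X, 2), 11)) = Add(4, Add(11, Pow(X, 2))) = Add(15, Pow(X, 2)))
Function('f')(l, t) = 96 (Function('f')(l, t) = Add(15, Pow(-9, 2)) = Add(15, 81) = 96)
Add(Mul(Function('f')(-86, 205), Pow(-42960, -1)), Mul(-29949, Pow(-2070, -1))) = Add(Mul(96, Pow(-42960, -1)), Mul(-29949, Pow(-2070, -1))) = Add(Mul(96, Rational(-1, 42960)), Mul(-29949, Rational(-1, 2070))) = Add(Rational(-2, 895), Rational(9983, 690)) = Rational(1786681, 123510)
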